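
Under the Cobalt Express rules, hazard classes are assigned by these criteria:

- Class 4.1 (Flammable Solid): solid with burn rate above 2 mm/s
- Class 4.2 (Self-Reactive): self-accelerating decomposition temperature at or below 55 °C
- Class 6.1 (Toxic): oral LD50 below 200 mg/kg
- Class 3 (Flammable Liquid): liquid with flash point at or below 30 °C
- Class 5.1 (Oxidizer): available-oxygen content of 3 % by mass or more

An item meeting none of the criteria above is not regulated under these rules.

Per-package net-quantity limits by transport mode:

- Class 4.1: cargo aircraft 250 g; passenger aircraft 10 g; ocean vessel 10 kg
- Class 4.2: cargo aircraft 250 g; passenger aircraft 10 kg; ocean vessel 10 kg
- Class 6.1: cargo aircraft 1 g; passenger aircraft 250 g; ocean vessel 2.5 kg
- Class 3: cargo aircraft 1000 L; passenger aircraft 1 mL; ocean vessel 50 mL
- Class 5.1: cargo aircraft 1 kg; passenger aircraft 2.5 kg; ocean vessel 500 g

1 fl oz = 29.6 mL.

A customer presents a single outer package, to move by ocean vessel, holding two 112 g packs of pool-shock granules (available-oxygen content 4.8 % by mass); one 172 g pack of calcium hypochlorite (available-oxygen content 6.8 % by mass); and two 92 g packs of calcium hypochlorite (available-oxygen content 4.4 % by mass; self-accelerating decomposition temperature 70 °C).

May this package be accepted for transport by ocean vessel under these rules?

Available-oxygen content 4.8 % by mass meets the Class 5.1 criterion (Oxidizer), so the pool-shock granules are Class 5.1.
The calcium hypochlorite has available-oxygen content 6.8 % by mass, which is ≥ 3 % by mass, so it is Class 5.1 (Oxidizer).
Available-oxygen content 4.4 % by mass meets the Class 5.1 criterion (Oxidizer), so the calcium hypochlorite is Class 5.1.
Class 5.1 net quantity: (two 112 g packs = 224 g) + 172 g + (two 92 g packs = 184 g) = 580 g.
580 g exceeds the ocean vessel limit of 500 g for Class 5.1.

No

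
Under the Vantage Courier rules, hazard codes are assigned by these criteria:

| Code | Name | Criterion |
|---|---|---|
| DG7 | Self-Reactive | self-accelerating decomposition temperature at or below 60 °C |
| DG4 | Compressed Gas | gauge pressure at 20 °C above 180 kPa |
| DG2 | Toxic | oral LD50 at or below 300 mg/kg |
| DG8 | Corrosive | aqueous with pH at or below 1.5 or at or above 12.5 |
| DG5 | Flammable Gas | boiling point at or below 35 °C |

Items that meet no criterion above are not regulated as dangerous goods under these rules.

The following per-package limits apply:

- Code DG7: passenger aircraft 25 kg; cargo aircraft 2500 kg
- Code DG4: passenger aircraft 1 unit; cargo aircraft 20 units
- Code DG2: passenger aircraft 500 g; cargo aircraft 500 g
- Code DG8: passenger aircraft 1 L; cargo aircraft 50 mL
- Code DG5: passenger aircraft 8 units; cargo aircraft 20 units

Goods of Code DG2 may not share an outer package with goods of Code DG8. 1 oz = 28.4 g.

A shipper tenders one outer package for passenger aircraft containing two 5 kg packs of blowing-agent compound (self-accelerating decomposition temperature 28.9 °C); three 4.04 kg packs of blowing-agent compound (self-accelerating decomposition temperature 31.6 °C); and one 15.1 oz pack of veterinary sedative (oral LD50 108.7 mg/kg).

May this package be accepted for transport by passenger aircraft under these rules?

Self-accelerating decomposition temperature 28.9 °C meets the Code DG7 criterion (Self-Reactive), so the blowing-agent compound is Code DG7.
Blowing-agent compound: self-accelerating decomposition temperature 31.6 °C ≤ 60 °C → Code DG7 (Self-Reactive).
The veterinary sedative has oral LD50 108.7 mg/kg, which is ≤ 300 mg/kg, so it is Code DG2 (Toxic).
Code DG2 quantity: one 15.1 oz pack = 428.84 g.
428.84 g ≤ 500 g (passenger aircraft limit, Code DG2) — within limit.
Code DG7 net quantity: (two 5 kg packs = 10 kg) + (three 4.04 kg packs = 12.12 kg) = 22.12 kg.
22.12 kg ≤ 25 kg (passenger aircraft limit, Code DG7) — within limit.
The segregation rule (Code DG2 with Code DG8) does not apply to Code DG2 with Code DG7.
Every hazard code is within its passenger aircraft limit and no segregation rule is violated.

Yes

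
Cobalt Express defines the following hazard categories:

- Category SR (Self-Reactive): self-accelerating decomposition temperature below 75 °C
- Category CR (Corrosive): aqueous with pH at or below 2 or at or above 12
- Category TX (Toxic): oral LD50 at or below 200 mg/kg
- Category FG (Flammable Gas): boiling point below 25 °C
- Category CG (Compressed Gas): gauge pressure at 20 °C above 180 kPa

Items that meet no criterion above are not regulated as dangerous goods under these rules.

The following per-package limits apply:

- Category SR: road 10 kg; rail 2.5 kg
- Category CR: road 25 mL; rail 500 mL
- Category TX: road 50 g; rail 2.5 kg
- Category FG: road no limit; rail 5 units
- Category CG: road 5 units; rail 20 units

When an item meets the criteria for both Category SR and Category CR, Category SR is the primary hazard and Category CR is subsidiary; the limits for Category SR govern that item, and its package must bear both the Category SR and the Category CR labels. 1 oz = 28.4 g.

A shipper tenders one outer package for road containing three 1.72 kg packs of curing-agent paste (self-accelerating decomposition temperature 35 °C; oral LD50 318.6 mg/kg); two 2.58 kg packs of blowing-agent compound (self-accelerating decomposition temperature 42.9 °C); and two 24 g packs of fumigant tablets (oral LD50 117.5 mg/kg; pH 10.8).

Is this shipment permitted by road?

No

With self-accelerating decomposition temperature 35 °C (< 75 °C), the curing-agent paste falls in Category SR.
The blowing-agent compound has self-accelerating decomposition temperature 42.9 °C, which is < 75 °C, so it is Category SR (Self-Reactive).
Oral LD50 117.5 mg/kg meets the Category TX criterion (Toxic), so the fumigant tablets are Category TX.
Category SR net quantity: (three 1.72 kg packs = 5.16 kg) + (two 2.58 kg packs = 5.16 kg) = 10.32 kg.
That exceeds the Category SR road limit of 10 kg.
Category TX quantity: two 24 g packs = 48 g.
That is within the Category TX road limit of 50 g.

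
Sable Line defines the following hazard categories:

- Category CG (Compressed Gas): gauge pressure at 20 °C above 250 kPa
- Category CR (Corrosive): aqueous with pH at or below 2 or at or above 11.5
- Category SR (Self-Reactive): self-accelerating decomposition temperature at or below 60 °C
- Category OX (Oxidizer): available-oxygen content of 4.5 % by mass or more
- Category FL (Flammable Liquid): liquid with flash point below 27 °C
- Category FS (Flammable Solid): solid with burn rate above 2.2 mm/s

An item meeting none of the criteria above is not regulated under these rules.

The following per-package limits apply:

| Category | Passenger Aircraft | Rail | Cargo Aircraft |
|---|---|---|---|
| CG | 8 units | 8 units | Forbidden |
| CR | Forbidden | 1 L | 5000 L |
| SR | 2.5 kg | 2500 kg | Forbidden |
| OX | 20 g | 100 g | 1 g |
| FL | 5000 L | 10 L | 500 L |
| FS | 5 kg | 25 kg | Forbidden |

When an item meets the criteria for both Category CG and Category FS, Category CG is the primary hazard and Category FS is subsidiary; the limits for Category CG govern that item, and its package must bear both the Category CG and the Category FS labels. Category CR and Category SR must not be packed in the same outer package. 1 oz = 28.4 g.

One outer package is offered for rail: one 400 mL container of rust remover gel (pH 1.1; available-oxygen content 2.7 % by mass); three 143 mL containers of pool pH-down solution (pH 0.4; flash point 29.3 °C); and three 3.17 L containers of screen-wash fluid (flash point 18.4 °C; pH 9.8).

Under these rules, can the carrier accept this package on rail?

With pH 1.1 (≤ 2), the rust remover gel falls in Category CR.
pH 0.4 meets the Category CR criterion (Corrosive), so the pool pH-down solution is Category CR.
With flash point 18.4 °C (< 27 °C), the screen-wash fluid falls in Category FL.
Total Category CR: 400 mL + (three 143 mL containers = 429 mL) = 829 mL.
829 mL is within the rail limit of 1 L for Category CR.
Category FL quantity: three 3.17 L containers = 9.51 L.
9.51 L is within the rail limit of 10 L for Category FL.
The segregation rule (Category CR with Category SR) does not apply to Category CR with Category FL.
Every hazard category is within its rail limit and no segregation rule is violated.

Yes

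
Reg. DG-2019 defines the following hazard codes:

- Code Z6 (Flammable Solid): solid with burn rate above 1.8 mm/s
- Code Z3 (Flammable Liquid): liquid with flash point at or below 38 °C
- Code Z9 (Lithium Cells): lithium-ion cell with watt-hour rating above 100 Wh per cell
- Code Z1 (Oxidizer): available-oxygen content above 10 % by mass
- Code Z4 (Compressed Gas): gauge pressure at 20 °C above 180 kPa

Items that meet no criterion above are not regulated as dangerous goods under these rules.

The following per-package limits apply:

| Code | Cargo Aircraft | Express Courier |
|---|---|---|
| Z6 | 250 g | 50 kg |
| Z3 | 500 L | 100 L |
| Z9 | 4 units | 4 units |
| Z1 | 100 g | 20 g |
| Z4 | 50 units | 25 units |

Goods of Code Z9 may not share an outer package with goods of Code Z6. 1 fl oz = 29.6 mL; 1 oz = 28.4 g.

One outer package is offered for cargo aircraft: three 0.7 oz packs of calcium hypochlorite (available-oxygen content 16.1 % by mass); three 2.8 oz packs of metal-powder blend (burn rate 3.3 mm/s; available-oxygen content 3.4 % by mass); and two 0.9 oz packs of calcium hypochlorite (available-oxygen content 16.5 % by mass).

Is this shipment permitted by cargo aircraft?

No

With available-oxygen content 16.1 % by mass (> 10 % by mass), the calcium hypochlorite falls in Code Z1.
With burn rate 3.3 mm/s (> 1.8 mm/s), the metal-powder blend falls in Code Z6.
Calcium hypochlorite: available-oxygen content 16.5 % by mass > 10 % by mass → Code Z1 (Oxidizer).
Total Code Z1: (three 0.7 oz packs = 59.64 g) + (two 0.9 oz packs = 51.12 g) = 110.76 g.
110.76 g > 100 g (cargo aircraft limit, Code Z1) — over the limit.
Code Z6 quantity: three 2.8 oz packs = 238.56 g.
238.56 g is within the cargo aircraft limit of 250 g for Code Z6.
The segregation rule (Code Z9 with Code Z6) does not apply to Code Z1 with Code Z6.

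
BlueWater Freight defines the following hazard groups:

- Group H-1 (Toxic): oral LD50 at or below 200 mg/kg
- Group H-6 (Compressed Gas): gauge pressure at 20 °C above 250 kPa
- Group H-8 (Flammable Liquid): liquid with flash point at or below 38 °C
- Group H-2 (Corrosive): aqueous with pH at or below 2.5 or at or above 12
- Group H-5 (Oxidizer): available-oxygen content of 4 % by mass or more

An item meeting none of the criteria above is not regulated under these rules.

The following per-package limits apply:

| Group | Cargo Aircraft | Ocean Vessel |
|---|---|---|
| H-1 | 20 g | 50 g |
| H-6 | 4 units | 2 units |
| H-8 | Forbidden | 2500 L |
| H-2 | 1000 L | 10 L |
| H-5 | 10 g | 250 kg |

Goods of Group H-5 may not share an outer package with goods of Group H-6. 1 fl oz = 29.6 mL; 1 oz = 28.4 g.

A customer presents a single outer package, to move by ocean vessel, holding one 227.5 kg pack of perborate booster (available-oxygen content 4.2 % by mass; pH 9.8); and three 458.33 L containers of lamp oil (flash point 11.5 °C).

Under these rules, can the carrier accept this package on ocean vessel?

With available-oxygen content 4.2 % by mass (≥ 4 % by mass), the perborate booster falls in Group H-5.
Lamp oil: flash point 11.5 °C ≤ 38 °C → Group H-8 (Flammable Liquid).
Group H-5 quantity: 227.5 kg.
227.5 kg is within the ocean vessel limit of 250 kg for Group H-5.
Group H-8 quantity: three 458.33 L containers = 1374.99 L.
1374.99 L is within the ocean vessel limit of 2500 L for Group H-8.
The segregation rule (Group H-5 with Group H-6) does not apply to Group H-5 with Group H-8.
Every hazard group is within its ocean vessel limit and no segregation rule is violated.

Yes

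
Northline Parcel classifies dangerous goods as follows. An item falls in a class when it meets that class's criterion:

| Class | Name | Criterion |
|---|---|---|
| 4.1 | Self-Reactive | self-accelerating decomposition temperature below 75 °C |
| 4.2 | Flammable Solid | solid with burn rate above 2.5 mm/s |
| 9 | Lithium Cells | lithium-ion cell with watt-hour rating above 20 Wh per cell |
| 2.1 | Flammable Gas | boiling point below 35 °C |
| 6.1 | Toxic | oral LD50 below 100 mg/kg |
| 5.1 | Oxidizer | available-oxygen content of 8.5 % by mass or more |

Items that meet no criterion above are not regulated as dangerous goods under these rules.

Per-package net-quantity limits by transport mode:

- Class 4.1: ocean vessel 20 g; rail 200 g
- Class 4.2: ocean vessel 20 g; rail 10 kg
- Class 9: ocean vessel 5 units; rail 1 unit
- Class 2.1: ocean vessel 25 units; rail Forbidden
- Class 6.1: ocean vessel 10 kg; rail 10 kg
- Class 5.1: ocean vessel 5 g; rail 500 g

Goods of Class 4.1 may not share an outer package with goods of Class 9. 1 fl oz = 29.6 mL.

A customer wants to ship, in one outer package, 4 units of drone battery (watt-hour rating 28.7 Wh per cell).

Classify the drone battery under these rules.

Class 9

Watt-hour rating 28.7 Wh per cell meets the Class 9 criterion (Lithium Cells), so the drone battery is Class 9.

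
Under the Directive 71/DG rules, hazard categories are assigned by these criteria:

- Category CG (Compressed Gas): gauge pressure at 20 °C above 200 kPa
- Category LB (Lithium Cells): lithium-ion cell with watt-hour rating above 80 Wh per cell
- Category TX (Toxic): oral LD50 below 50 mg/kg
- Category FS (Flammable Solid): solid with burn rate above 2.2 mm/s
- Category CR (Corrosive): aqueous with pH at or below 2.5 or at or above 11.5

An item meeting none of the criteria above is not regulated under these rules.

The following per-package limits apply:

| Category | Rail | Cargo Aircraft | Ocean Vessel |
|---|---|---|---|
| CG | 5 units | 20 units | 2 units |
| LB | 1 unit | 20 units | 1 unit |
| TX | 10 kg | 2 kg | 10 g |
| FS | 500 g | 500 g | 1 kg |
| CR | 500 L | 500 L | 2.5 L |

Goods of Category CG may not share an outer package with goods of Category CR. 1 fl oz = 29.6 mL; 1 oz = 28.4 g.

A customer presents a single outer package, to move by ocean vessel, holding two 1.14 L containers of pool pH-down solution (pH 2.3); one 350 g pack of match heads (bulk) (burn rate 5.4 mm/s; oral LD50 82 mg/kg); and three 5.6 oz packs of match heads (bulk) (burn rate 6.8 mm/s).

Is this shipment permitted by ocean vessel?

Yes

The pool pH-down solution has pH 2.3, which is ≤ 2.5, so it is Category CR (Corrosive).
The match heads (bulk) have burn rate 5.4 mm/s, which is > 2.2 mm/s, so they are Category FS (Flammable Solid).
Burn rate 6.8 mm/s meets the Category FS criterion (Flammable Solid), so the match heads (bulk) are Category FS.
Category FS net quantity: 350 g + (three 5.6 oz packs = 477.12 g) = 827.12 g.
827.12 g is within the ocean vessel limit of 1 kg for Category FS.
Category CR quantity: two 1.14 L containers = 2.28 L.
2.28 L is within the ocean vessel limit of 2.5 L for Category CR.
The segregation rule (Category CG with Category CR) does not apply to Category FS with Category CR.
Every hazard category is within its ocean vessel limit and no segregation rule is violated.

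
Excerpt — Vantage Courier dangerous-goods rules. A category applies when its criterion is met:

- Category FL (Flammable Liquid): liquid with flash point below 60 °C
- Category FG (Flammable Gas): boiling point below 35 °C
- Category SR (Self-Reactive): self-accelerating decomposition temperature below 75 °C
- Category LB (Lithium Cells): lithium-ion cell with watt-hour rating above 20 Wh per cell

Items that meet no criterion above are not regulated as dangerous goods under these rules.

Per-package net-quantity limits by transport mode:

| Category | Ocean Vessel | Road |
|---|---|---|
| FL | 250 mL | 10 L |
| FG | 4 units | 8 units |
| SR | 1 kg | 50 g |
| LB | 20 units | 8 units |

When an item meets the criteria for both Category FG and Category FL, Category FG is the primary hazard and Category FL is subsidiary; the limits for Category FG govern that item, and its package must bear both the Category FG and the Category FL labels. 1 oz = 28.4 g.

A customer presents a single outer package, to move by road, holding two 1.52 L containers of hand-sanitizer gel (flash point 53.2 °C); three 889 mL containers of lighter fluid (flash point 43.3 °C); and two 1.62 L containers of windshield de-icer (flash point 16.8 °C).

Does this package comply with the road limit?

Hand-sanitizer gel: flash point 53.2 °C < 60 °C → Category FL (Flammable Liquid).
With flash point 43.3 °C (< 60 °C), the lighter fluid falls in Category FL.
Windshield de-icer: flash point 16.8 °C < 60 °C → Category FL (Flammable Liquid).
Category FL net quantity: (two 1.52 L containers = 3.04 L) + (three 889 mL containers = 2.667 L) + (two 1.62 L containers = 3.24 L) = 8.947 L.
8.947 L is within the road limit of 10 L for Category FL.

Yes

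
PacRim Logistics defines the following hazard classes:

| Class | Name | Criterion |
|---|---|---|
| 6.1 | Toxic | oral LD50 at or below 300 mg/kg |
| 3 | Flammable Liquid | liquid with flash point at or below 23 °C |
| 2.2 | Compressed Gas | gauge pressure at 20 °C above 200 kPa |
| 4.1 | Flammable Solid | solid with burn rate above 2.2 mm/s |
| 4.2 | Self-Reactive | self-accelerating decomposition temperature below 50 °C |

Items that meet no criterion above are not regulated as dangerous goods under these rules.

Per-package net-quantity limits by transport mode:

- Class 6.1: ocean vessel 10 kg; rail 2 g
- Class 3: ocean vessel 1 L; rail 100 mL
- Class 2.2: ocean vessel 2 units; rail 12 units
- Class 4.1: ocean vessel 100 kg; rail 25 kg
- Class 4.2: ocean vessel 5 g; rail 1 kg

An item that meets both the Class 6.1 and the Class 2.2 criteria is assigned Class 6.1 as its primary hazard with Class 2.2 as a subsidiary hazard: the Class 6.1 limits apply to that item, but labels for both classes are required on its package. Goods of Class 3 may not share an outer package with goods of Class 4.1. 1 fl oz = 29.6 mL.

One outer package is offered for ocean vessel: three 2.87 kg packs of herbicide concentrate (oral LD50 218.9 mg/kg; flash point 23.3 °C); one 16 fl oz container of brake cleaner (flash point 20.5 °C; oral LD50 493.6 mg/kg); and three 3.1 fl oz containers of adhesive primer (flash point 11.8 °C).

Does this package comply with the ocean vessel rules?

Oral LD50 218.9 mg/kg meets the Class 6.1 criterion (Toxic), so the herbicide concentrate is Class 6.1.
Flash point 20.5 °C meets the Class 3 criterion (Flammable Liquid), so the brake cleaner is Class 3.
The adhesive primer has flash point 11.8 °C, which is ≤ 23 °C, so it is Class 3 (Flammable Liquid).
Total Class 3: (one 16 fl oz container = 473.6 mL) + (three 3.1 fl oz containers = 275.28 mL) = 748.88 mL.
748.88 mL ≤ 1 L (ocean vessel limit, Class 3) — within limit.
Class 6.1 quantity: three 2.87 kg packs = 8.61 kg.
8.61 kg ≤ 10 kg (ocean vessel limit, Class 6.1) — within limit.
The segregation rule (Class 3 with Class 4.1) does not apply to Class 3 with Class 6.1.
Every hazard class is within its ocean vessel limit and no segregation rule is violated.

Yes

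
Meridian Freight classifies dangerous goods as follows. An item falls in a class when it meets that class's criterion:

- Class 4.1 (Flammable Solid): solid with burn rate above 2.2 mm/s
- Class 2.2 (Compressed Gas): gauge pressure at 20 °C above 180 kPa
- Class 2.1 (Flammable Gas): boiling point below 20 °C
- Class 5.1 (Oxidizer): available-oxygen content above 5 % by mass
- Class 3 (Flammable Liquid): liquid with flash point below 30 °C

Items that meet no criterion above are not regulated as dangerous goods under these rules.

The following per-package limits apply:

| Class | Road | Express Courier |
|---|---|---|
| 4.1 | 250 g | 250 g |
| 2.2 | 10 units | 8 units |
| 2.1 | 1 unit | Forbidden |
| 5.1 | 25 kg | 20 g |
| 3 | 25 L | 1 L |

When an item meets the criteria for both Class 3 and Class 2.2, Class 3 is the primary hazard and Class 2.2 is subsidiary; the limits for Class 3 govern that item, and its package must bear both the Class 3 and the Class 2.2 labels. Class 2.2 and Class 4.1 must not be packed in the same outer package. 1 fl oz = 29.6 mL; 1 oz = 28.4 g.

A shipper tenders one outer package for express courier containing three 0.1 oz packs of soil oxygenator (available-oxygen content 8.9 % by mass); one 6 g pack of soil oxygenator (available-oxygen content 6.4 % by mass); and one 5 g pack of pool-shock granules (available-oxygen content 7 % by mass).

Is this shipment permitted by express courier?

Soil oxygenator: available-oxygen content 8.9 % by mass > 5 % by mass → Class 5.1 (Oxidizer).
With available-oxygen content 6.4 % by mass (> 5 % by mass), the soil oxygenator falls in Class 5.1.
The pool-shock granules have available-oxygen content 7 % by mass, which is > 5 % by mass, so they are Class 5.1 (Oxidizer).
Class 5.1 net quantity: (three 0.1 oz packs = 8.52 g) + 6 g + 5 g = 19.52 g.
19.52 g is within the express courier limit of 20 g for Class 5.1.

Yes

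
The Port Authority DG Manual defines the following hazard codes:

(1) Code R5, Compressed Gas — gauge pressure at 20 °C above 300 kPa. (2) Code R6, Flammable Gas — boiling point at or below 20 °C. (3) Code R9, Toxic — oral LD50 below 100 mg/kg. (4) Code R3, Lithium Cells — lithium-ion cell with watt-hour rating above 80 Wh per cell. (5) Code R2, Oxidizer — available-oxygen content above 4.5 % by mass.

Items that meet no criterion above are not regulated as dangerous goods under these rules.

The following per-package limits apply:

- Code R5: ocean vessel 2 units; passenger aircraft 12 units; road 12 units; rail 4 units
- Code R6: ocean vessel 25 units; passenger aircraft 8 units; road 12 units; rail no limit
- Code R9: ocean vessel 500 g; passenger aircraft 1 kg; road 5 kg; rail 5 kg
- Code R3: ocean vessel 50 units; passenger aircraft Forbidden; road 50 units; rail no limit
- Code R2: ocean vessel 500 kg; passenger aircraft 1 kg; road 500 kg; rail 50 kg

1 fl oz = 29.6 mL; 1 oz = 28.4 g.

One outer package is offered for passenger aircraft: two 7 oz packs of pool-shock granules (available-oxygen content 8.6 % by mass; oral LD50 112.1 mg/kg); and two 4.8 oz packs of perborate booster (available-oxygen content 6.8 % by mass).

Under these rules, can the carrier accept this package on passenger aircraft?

Available-oxygen content 8.6 % by mass meets the Code R2 criterion (Oxidizer), so the pool-shock granules are Code R2.
Available-oxygen content 6.8 % by mass meets the Code R2 criterion (Oxidizer), so the perborate booster is Code R2.
Total Code R2: (two 7 oz packs = 397.6 g) + (two 4.8 oz packs = 272.64 g) = 670.24 g.
670.24 g is within the passenger aircraft limit of 1 kg for Code R2.

Yes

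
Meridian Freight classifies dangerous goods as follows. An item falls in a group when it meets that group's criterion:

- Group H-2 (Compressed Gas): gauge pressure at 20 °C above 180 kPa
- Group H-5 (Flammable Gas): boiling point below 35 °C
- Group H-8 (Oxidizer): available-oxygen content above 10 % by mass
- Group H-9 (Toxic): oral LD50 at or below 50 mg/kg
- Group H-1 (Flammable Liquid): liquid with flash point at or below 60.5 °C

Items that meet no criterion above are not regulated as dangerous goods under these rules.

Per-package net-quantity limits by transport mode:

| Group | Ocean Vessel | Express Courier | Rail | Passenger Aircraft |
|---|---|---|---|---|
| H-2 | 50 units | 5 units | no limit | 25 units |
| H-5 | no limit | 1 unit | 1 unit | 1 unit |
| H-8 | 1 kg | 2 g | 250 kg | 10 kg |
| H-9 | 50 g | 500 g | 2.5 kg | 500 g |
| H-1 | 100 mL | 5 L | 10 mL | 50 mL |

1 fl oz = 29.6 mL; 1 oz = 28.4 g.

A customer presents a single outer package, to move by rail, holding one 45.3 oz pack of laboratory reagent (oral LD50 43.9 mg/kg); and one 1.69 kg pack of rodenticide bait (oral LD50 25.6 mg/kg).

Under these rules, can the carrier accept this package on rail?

Oral LD50 43.9 mg/kg meets the Group H-9 criterion (Toxic), so the laboratory reagent is Group H-9.
With oral LD50 25.6 mg/kg (≤ 50 mg/kg), the rodenticide bait falls in Group H-9.
Group H-9 net quantity: (one 45.3 oz pack = 1286.52 g) + 1.69 kg = 2976.52 g.
2976.52 g exceeds the rail limit of 2.5 kg for Group H-9.

No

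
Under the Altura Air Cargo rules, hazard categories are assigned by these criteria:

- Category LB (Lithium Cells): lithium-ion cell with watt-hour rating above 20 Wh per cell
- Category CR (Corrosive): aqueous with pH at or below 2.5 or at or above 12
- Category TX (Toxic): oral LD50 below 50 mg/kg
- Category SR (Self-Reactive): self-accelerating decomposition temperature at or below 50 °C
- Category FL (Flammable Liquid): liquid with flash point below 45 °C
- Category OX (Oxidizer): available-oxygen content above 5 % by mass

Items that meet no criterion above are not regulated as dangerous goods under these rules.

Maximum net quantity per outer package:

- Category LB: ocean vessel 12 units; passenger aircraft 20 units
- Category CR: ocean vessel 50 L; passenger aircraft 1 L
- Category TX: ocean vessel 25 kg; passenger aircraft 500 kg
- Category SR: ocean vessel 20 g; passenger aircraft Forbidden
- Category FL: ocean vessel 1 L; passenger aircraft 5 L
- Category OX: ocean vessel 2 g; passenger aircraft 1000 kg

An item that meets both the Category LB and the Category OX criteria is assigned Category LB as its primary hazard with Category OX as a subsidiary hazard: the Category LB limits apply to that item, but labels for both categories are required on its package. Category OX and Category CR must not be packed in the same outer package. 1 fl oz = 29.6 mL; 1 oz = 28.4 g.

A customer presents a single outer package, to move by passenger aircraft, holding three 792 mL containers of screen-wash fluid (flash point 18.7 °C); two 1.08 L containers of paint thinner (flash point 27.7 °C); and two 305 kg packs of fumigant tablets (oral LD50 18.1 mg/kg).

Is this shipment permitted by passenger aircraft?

No

Screen-wash fluid: flash point 18.7 °C < 45 °C → Category FL (Flammable Liquid).
Flash point 27.7 °C meets the Category FL criterion (Flammable Liquid), so the paint thinner is Category FL.
Oral LD50 18.1 mg/kg meets the Category TX criterion (Toxic), so the fumigant tablets are Category TX.
Total Category FL: (three 792 mL containers = 2.376 L) + (two 1.08 L containers = 2.16 L) = 4.536 L.
4.536 L is within the passenger aircraft limit of 5 L for Category FL.
Category TX quantity: two 305 kg packs = 610 kg.
That exceeds the Category TX passenger aircraft limit of 500 kg.
The segregation rule (Category OX with Category CR) does not apply to Category FL with Category TX.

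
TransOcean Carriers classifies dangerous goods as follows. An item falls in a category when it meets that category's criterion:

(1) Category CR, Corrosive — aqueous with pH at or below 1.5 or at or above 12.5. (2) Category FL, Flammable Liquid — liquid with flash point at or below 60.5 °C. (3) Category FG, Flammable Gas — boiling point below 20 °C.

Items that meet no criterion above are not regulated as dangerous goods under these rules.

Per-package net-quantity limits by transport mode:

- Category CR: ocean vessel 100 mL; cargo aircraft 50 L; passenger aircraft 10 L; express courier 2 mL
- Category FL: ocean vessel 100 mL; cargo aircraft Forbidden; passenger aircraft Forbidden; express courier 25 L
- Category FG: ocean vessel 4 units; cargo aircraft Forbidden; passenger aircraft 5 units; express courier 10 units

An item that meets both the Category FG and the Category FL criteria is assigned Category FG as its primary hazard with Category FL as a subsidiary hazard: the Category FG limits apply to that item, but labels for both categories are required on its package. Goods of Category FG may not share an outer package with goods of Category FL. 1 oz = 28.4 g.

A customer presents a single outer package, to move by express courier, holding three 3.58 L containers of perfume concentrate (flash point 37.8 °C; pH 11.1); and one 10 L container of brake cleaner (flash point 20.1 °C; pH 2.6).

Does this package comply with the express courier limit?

Flash point 37.8 °C meets the Category FL criterion (Flammable Liquid), so the perfume concentrate is Category FL.
The brake cleaner has flash point 20.1 °C, which is ≤ 60.5 °C, so it is Category FL (Flammable Liquid).
Total Category FL: (three 3.58 L containers = 10.74 L) + 10 L = 20.74 L.
20.74 L is within the express courier limit of 25 L for Category FL.

Yes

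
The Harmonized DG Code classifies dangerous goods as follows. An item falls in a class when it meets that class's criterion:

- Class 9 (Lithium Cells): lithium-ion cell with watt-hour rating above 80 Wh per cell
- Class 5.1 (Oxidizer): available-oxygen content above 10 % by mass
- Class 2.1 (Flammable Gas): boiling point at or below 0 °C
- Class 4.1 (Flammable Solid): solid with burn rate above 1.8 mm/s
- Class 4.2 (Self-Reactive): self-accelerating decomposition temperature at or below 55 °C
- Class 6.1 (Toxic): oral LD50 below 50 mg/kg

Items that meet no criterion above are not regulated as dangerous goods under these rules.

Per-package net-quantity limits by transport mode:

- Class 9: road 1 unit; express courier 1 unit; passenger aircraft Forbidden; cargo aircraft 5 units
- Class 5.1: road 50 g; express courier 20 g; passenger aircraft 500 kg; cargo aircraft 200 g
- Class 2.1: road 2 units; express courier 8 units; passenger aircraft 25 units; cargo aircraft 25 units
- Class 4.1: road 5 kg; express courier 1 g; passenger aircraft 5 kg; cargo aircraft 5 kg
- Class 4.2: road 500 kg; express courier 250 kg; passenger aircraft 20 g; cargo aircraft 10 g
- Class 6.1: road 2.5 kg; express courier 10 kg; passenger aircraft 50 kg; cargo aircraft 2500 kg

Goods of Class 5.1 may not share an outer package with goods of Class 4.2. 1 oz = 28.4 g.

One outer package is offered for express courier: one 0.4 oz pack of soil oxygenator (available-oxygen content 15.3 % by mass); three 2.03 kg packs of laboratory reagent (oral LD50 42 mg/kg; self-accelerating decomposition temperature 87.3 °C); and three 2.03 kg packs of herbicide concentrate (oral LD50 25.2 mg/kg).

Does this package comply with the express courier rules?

No

The soil oxygenator has available-oxygen content 15.3 % by mass, which is > 10 % by mass, so it is Class 5.1 (Oxidizer).
With oral LD50 42 mg/kg (< 50 mg/kg), the laboratory reagent falls in Class 6.1.
Herbicide concentrate: oral LD50 25.2 mg/kg < 50 mg/kg → Class 6.1 (Toxic).
Class 6.1 net quantity: (three 2.03 kg packs = 6.09 kg) + (three 2.03 kg packs = 6.09 kg) = 12.18 kg.
12.18 kg exceeds the express courier limit of 10 kg for Class 6.1.
Class 5.1 quantity: one 0.4 oz pack = 11.36 g.
11.36 g is within the express courier limit of 20 g for Class 5.1.
The segregation rule (Class 5.1 with Class 4.2) does not apply to Class 6.1 with Class 5.1.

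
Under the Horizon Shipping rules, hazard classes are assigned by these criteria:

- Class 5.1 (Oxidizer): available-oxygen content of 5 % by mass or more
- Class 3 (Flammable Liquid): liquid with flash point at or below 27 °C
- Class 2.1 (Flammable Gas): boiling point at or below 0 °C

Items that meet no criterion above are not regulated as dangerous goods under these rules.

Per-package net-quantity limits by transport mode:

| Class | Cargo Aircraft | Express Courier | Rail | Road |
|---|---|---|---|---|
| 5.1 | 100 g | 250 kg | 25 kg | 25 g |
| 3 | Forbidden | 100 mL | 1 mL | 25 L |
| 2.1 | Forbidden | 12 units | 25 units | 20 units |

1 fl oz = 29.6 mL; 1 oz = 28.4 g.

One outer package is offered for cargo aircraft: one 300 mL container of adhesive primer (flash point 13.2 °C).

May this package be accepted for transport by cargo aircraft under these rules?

Flash point 13.2 °C meets the Class 3 criterion (Flammable Liquid), so the adhesive primer is Class 3.
Class 3 quantity: 300 mL.
By cargo aircraft, Class 3 is Forbidden regardless of quantity.

No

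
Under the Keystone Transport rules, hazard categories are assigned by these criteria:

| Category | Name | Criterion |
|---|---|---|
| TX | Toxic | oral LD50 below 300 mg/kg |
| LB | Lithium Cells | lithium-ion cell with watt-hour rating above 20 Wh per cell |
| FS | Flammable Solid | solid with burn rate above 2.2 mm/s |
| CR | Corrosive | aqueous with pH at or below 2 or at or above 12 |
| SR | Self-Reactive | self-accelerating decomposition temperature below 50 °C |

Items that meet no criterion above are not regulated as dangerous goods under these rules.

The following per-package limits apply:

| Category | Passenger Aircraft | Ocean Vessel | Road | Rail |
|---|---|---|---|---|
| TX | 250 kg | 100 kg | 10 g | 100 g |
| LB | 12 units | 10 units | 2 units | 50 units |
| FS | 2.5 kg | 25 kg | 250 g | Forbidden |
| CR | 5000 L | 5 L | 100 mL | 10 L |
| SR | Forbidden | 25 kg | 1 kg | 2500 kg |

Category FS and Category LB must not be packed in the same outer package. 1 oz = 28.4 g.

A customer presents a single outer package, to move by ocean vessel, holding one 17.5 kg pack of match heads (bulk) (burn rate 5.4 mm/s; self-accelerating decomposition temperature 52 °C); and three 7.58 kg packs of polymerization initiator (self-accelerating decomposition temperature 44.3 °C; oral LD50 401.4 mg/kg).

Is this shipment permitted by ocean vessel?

The match heads (bulk) have burn rate 5.4 mm/s, which is > 2.2 mm/s, so they are Category FS (Flammable Solid).
The polymerization initiator has self-accelerating decomposition temperature 44.3 °C, which is < 50 °C, so it is Category SR (Self-Reactive).
Category FS quantity: 17.5 kg.
17.5 kg is within the ocean vessel limit of 25 kg for Category FS.
Category SR quantity: three 7.58 kg packs = 22.74 kg.
22.74 kg is within the ocean vessel limit of 25 kg for Category SR.
The segregation rule (Category FS with Category LB) does not apply to Category FS with Category SR.
Every hazard category is within its ocean vessel limit and no segregation rule is violated.

Yes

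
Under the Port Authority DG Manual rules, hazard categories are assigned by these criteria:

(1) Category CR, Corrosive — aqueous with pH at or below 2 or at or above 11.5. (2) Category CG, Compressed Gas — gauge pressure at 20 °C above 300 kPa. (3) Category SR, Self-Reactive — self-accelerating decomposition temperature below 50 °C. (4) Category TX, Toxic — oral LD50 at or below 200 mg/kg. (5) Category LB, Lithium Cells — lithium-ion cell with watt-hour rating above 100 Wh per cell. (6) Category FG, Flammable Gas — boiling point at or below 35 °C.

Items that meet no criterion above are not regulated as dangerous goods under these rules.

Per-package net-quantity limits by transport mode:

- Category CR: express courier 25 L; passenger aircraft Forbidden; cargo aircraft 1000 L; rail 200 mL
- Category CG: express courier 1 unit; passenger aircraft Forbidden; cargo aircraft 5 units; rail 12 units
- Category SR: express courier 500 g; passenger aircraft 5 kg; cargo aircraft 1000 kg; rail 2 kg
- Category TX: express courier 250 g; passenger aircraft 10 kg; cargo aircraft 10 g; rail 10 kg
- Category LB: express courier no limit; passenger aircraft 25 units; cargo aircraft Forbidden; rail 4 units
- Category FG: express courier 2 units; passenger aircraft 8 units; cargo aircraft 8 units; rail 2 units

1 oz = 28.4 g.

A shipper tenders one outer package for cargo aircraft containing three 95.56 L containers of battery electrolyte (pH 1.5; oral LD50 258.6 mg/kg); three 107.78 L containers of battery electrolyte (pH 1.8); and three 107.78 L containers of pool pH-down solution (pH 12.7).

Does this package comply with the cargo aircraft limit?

Yes

The battery electrolyte has pH 1.5, which is ≤ 2, so it is Category CR (Corrosive).
The battery electrolyte has pH 1.8, which is ≤ 2, so it is Category CR (Corrosive).
The pool pH-down solution has pH 12.7, which is ≥ 11.5, so it is Category CR (Corrosive).
Total Category CR: (three 95.56 L containers = 286.68 L) + (three 107.78 L containers = 323.34 L) + (three 107.78 L containers = 323.34 L) = 933.36 L.
933.36 L ≤ 1000 L (cargo aircraft limit, Category CR) — within limit.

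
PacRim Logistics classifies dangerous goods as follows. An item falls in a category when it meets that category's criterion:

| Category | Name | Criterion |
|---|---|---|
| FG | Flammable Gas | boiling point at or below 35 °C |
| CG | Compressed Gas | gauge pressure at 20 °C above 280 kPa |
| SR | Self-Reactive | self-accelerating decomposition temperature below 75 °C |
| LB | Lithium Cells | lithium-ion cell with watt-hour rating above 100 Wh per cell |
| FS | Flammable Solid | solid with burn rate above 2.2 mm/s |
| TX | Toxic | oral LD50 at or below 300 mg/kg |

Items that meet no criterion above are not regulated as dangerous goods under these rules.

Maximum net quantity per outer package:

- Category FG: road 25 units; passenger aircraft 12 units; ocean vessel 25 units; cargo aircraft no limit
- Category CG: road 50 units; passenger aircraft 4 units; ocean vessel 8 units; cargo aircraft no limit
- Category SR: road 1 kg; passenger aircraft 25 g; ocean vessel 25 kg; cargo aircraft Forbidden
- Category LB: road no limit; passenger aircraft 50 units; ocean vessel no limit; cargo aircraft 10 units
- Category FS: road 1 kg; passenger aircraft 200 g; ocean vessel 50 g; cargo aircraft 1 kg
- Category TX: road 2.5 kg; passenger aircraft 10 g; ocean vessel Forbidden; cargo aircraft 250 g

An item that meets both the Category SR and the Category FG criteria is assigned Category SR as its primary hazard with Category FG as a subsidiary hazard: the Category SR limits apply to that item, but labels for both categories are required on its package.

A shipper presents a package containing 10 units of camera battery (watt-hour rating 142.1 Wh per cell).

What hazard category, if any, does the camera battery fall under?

Category LB

With watt-hour rating 142.1 Wh per cell (> 100 Wh per cell), the camera battery falls in Category LB.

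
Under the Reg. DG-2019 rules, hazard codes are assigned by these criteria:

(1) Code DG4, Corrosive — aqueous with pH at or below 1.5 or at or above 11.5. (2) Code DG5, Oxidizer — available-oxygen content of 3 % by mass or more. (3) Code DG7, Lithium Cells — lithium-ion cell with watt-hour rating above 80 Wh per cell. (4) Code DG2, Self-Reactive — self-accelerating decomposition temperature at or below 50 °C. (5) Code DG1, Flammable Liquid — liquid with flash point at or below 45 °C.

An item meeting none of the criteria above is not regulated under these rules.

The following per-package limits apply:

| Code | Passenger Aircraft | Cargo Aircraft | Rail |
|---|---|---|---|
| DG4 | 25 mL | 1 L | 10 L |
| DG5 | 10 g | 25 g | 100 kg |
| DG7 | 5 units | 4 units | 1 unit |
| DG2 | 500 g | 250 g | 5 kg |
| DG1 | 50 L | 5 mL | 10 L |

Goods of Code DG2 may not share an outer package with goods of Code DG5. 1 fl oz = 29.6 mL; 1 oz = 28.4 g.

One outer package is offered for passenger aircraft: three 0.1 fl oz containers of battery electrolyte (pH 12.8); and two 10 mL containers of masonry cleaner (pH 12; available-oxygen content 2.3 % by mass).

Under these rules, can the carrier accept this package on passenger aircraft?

No

With pH 12.8 (≥ 11.5), the battery electrolyte falls in Code DG4.
Masonry cleaner: pH 12 ≥ 11.5 → Code DG4 (Corrosive).
Code DG4 net quantity: (three 0.1 fl oz containers = 8.88 mL) + (two 10 mL containers = 20 mL) = 28.88 mL.
That exceeds the Code DG4 passenger aircraft limit of 25 mL.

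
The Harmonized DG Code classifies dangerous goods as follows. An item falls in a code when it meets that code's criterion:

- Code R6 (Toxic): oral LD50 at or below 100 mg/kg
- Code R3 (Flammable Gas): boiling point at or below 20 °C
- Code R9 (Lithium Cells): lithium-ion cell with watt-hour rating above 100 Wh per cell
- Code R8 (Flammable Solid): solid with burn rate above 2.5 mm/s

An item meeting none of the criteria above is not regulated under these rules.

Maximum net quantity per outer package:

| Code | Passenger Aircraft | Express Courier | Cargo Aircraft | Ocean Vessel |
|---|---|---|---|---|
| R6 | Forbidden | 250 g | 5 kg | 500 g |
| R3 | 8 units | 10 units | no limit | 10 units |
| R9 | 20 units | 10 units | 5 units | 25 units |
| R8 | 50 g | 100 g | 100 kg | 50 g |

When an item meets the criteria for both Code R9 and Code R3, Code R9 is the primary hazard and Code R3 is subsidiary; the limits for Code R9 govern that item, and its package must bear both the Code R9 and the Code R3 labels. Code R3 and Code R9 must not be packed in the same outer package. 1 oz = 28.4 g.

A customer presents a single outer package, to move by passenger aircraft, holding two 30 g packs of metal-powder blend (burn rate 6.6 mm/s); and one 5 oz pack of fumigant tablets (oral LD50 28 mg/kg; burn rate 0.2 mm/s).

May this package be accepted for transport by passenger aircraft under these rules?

No

Burn rate 6.6 mm/s meets the Code R8 criterion (Flammable Solid), so the metal-powder blend is Code R8.
Oral LD50 28 mg/kg meets the Code R6 criterion (Toxic), so the fumigant tablets are Code R6.
Code R6 quantity: one 5 oz pack = 142 g.
By passenger aircraft, Code R6 is Forbidden regardless of quantity.
Code R8 quantity: two 30 g packs = 60 g.
60 g > 50 g (passenger aircraft limit, Code R8) — over the limit.
The segregation rule (Code R3 with Code R9) does not apply to Code R6 with Code R8.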